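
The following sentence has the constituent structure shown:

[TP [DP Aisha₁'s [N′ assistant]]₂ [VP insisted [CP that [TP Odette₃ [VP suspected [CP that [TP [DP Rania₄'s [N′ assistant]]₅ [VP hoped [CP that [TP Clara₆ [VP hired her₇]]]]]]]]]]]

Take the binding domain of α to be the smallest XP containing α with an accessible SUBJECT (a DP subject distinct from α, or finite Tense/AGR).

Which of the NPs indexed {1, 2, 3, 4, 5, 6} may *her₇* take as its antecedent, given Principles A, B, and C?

*her* is a pronoun, so Principle B applies: it must be free in its binding domain.
Binding domain of *her₇*: the embedded TP, whose subject is Clara₆.
*Aisha₁* and the pronoun do not c-command one another → neither Principle B nor Principle C is at stake; coindexation permitted.
*[Aisha₁'s assistant]₂* c-commands the pronoun but from outside its binding domain, and is not c-commanded by it → coindexation permitted.
*Odette₃* c-commands the pronoun but from outside its binding domain, and is not c-commanded by it → coindexation permitted.
*Rania₄* and the pronoun do not c-command one another → neither Principle B nor Principle C is at stake; coindexation permitted.
*[Rania₄'s assistant]₅* c-commands the pronoun but from outside its binding domain, and is not c-commanded by it → coindexation permitted.
*Clara₆* c-commands the pronoun within its binding domain → coindexation would violate Principle B.

{1, 2, 3, 4, 5}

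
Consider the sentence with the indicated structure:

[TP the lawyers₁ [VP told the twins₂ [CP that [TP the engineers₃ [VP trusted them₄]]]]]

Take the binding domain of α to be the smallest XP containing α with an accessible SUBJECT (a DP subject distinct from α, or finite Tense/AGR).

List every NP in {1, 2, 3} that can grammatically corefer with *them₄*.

*them* is a pronoun, so Principle B applies: it must be free in its binding domain.
Binding domain of *them₄*: the embedded TP, whose subject is the engineers₃.
*the lawyers₁* c-commands the pronoun but from outside its binding domain, and is not c-commanded by it → coindexation permitted.
*the twins₂* c-commands the pronoun but from outside its binding domain, and is not c-commanded by it → coindexation permitted.
*the engineers₃* c-commands the pronoun within its binding domain → coindexation would violate Principle B.

{1, 2}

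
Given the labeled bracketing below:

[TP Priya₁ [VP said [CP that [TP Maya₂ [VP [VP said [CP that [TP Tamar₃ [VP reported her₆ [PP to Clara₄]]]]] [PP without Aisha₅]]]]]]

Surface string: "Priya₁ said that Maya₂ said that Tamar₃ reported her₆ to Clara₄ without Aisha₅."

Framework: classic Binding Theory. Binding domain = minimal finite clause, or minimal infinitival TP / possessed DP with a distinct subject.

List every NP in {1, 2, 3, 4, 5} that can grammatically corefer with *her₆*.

{1, 2, 5}

*her* is a pronoun, so Principle B applies: it must be free in its binding domain.
Binding domain of *her₆*: the embedded TP, whose subject is Tamar₃.
*Priya₁* c-commands the pronoun but from outside its binding domain, and is not c-commanded by it → coindexation permitted.
*Maya₂* c-commands the pronoun but from outside its binding domain, and is not c-commanded by it → coindexation permitted.
*Tamar₃* c-commands the pronoun within its binding domain → coindexation would violate Principle B.
*Clara₄*: the pronoun c-commands this R-expression → coindexation would violate Principle C on *Clara₄*.
*Aisha₅* and the pronoun do not c-command one another → neither Principle B nor Principle C is at stake; coindexation permitted.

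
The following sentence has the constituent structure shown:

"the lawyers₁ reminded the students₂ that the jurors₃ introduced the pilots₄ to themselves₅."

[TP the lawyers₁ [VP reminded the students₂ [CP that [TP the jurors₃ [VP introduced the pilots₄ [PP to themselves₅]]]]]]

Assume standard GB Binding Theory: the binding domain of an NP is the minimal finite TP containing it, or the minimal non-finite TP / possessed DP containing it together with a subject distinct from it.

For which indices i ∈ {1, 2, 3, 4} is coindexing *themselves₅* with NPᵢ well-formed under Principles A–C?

*themselves* is an anaphor, so Principle A applies: it must be bound in its binding domain.
Binding domain of *themselves₅*: the embedded TP, whose subject is the jurors₃.
*the lawyers₁* c-commands the anaphor but is outside its binding domain → cannot satisfy Principle A.
*the students₂* c-commands the anaphor but is outside its binding domain → cannot satisfy Principle A.
*the jurors₃* c-commands the anaphor within its binding domain → licit binder.
*the pilots₄* c-commands the anaphor within its binding domain → licit binder.

{3, 4}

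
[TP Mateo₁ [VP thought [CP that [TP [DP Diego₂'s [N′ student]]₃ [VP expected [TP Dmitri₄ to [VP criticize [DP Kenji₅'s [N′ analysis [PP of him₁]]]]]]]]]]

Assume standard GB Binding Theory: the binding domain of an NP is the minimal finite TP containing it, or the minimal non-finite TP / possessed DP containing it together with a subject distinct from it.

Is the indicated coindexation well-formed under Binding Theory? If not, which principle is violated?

grammatical

The two coindexed NPs are *Mateo₁* and *him₁*.
*him₁* is a pronoun; its binding domain is the possessed DP, whose subject is Kenji₅. Within that domain it is c-commanded only by *Kenji₅*, which carries a different index — the pronoun is free locally, so Principle B holds.
*Mateo₁* is an R-expression; *him₁* does not c-command it, and no other NP shares its index, so Principle C is satisfied.
All principles are respected.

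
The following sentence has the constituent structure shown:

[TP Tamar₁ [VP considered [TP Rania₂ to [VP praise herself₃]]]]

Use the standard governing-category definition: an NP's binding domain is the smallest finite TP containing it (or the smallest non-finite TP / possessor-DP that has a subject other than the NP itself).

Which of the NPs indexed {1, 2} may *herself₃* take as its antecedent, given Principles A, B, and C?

*herself* is an anaphor, so Principle A applies: it must be bound in its binding domain.
Binding domain of *herself₃*: the embedded TP, whose subject is Rania₂.
*Tamar₁* c-commands the anaphor but is outside its binding domain → cannot satisfy Principle A.
*Rania₂* c-commands the anaphor within its binding domain → licit binder.

{2}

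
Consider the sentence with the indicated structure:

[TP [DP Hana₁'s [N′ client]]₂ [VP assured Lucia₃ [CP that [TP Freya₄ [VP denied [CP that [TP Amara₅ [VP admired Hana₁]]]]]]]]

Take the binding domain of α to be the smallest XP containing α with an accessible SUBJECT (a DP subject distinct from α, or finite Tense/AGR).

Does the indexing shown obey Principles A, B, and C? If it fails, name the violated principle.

grammatical

The two coindexed NPs are *Hana₁* and *Hana₁*.
*Hana₁* is an R-expression; no coindexed NP c-commands it, so Principle C holds.
*Hana₁* is an R-expression; *Hana₁* does not c-command it, and no other NP shares its index, so Principle C is satisfied.
All principles are respected.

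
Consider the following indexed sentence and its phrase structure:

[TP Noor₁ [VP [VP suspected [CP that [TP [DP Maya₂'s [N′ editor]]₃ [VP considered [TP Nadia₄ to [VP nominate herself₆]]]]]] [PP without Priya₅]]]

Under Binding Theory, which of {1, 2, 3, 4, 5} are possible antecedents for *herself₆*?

*herself* is an anaphor, so Principle A applies: it must be bound in its binding domain.
Binding domain of *herself₆*: the embedded TP, whose subject is Nadia₄.
*Noor₁* c-commands the anaphor but is outside its binding domain → cannot satisfy Principle A.
*Maya₂* does not c-command the anaphor → cannot bind it.
*[Maya₂'s editor]₃* c-commands the anaphor but is outside its binding domain → cannot satisfy Principle A.
*Nadia₄* c-commands the anaphor within its binding domain → licit binder.
*Priya₅* does not c-command the anaphor → cannot bind it.

{4}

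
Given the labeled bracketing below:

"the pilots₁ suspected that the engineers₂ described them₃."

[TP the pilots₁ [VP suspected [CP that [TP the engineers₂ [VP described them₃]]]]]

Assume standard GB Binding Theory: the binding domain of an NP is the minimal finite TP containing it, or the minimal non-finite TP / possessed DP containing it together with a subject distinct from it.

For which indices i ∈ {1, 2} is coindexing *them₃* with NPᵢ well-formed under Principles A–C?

{1}

*them* is a pronoun, so Principle B applies: it must be free in its binding domain.
Binding domain of *them₃*: the embedded TP, whose subject is the engineers₂.
*the pilots₁* c-commands the pronoun but from outside its binding domain, and is not c-commanded by it → coindexation permitted.
*the engineers₂* c-commands the pronoun within its binding domain → coindexation would violate Principle B.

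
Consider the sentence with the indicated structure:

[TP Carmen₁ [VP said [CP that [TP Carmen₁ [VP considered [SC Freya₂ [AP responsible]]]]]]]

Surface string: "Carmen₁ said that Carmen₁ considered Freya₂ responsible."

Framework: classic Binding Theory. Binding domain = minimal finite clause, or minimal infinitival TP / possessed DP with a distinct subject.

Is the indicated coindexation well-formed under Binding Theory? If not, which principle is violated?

The two coindexed NPs are *Carmen₁* (the lower occurrence) and *Carmen₁* (the higher occurrence).
*Carmen₁* (the lower occurrence) is an R-expression. Principle C requires it to be free everywhere.
*Carmen₁* (the higher occurrence) c-commands it and carries the same index.
The R-expression is bound → Principle C violation.

Principle C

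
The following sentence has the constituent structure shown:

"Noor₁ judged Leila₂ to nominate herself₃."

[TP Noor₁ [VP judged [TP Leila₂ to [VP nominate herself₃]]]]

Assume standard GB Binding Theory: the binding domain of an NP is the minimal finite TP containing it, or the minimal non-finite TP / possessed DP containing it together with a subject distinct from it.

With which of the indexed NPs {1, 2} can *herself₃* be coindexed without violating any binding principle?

{2}

*herself* is an anaphor, so Principle A applies: it must be bound in its binding domain.
Binding domain of *herself₃*: the embedded TP, whose subject is Leila₂.
*Noor₁* c-commands the anaphor but is outside its binding domain → cannot satisfy Principle A.
*Leila₂* c-commands the anaphor within its binding domain → licit binder.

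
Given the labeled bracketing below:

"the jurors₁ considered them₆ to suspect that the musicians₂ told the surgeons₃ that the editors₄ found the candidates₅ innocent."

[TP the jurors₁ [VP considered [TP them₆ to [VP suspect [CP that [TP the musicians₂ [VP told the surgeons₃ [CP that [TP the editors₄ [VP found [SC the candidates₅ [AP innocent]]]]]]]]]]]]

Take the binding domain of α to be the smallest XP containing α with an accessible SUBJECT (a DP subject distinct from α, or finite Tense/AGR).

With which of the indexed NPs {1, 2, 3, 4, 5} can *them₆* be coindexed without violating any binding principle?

*them* is a pronoun, so Principle B applies: it must be free in its binding domain.
Binding domain of *them₆*: the matrix TP, whose subject is the jurors₁.
*the jurors₁* c-commands the pronoun within its binding domain → coindexation would violate Principle B.
*the musicians₂*: the pronoun c-commands this R-expression → coindexation would violate Principle C on *the musicians₂*.
*the surgeons₃*: the pronoun c-commands this R-expression → coindexation would violate Principle C on *the surgeons₃*.
*the editors₄*: the pronoun c-commands this R-expression → coindexation would violate Principle C on *the editors₄*.
*the candidates₅*: the pronoun c-commands this R-expression → coindexation would violate Principle C on *the candidates₅*.

none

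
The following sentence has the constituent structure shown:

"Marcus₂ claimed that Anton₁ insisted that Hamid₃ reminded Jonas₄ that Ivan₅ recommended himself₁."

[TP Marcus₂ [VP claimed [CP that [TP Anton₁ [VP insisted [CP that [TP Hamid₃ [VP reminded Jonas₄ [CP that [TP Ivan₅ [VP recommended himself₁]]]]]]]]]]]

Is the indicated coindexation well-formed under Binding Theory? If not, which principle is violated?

Principle A

The two coindexed NPs are *Anton₁* and *himself₁*.
*himself₁* is an anaphor. Principle A requires it to be bound within its binding domain — the embedded TP, whose subject is Ivan₅.
Within that domain it is c-commanded by *Ivan₅*, which does not share its index.
*Anton₁* does c-command the anaphor, but from outside its binding domain.
The anaphor is unbound in its domain → Principle A violation.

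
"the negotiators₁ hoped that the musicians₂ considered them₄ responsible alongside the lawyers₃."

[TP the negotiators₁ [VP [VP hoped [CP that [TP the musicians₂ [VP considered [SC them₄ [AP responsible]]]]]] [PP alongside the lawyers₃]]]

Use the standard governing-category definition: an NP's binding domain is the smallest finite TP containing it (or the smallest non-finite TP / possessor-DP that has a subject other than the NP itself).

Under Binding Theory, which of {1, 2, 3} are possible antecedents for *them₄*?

*them* is a pronoun, so Principle B applies: it must be free in its binding domain.
Binding domain of *them₄*: the embedded TP, whose subject is the musicians₂.
*the negotiators₁* c-commands the pronoun but from outside its binding domain, and is not c-commanded by it → coindexation permitted.
*the musicians₂* c-commands the pronoun within its binding domain → coindexation would violate Principle B.
*the lawyers₃* and the pronoun do not c-command one another → neither Principle B nor Principle C is at stake; coindexation permitted.

{1, 3}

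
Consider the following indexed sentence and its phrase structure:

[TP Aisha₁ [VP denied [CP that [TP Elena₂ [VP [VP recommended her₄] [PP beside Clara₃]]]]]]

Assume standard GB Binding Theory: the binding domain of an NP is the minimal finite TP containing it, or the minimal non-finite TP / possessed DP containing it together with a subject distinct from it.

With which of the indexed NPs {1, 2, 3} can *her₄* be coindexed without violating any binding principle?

{1, 3}

*her* is a pronoun, so Principle B applies: it must be free in its binding domain.
Binding domain of *her₄*: the embedded TP, whose subject is Elena₂.
*Aisha₁* c-commands the pronoun but from outside its binding domain, and is not c-commanded by it → coindexation permitted.
*Elena₂* c-commands the pronoun within its binding domain → coindexation would violate Principle B.
*Clara₃* and the pronoun do not c-command one another → neither Principle B nor Principle C is at stake; coindexation permitted.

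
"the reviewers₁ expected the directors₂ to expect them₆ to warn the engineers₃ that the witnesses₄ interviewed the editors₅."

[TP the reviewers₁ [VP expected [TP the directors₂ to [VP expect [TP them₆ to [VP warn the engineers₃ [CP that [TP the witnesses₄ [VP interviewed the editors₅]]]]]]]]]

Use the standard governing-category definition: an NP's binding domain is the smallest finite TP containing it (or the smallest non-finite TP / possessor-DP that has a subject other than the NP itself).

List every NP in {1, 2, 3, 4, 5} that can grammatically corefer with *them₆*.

{1}

*them* is a pronoun, so Principle B applies: it must be free in its binding domain.
Binding domain of *them₆*: the embedded TP, whose subject is the directors₂.
*the reviewers₁* c-commands the pronoun but from outside its binding domain, and is not c-commanded by it → coindexation permitted.
*the directors₂* c-commands the pronoun within its binding domain → coindexation would violate Principle B.
*the engineers₃*: the pronoun c-commands this R-expression → coindexation would violate Principle C on *the engineers₃*.
*the witnesses₄*: the pronoun c-commands this R-expression → coindexation would violate Principle C on *the witnesses₄*.
*the editors₅*: the pronoun c-commands this R-expression → coindexation would violate Principle C on *the editors₅*.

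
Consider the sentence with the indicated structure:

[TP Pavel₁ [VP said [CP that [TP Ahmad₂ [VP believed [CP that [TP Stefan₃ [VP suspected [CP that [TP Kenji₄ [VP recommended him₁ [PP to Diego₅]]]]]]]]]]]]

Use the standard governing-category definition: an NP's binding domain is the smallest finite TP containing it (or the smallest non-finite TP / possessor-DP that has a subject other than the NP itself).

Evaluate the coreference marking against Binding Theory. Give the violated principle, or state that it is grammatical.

grammatical

The two coindexed NPs are *Pavel₁* and *him₁*.
*him₁* is a pronoun; its binding domain is the embedded TP, whose subject is Kenji₄. Within that domain it is c-commanded only by *Kenji₄*, which carries a different index — the pronoun is free locally, so Principle B holds.
*Pavel₁* is an R-expression; *him₁* does not c-command it, and no other NP shares its index, so Principle C is satisfied.
All principles are respected.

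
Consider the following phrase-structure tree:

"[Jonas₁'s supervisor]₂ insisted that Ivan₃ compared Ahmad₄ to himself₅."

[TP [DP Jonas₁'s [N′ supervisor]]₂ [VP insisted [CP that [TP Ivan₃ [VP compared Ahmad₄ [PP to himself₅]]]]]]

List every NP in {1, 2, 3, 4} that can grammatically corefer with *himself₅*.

*himself* is an anaphor, so Principle A applies: it must be bound in its binding domain.
Binding domain of *himself₅*: the embedded TP, whose subject is Ivan₃.
*Jonas₁* does not c-command the anaphor → cannot bind it.
*[Jonas₁'s supervisor]₂* c-commands the anaphor but is outside its binding domain → cannot satisfy Principle A.
*Ivan₃* c-commands the anaphor within its binding domain → licit binder.
*Ahmad₄* c-commands the anaphor within its binding domain → licit binder.

{3, 4}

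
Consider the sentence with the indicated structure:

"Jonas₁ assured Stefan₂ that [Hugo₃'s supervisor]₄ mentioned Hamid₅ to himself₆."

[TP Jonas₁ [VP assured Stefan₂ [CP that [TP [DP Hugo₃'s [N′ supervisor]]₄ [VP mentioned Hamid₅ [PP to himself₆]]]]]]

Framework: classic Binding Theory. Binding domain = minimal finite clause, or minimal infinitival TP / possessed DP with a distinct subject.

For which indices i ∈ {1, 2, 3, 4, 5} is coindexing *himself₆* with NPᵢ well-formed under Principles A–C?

*himself* is an anaphor, so Principle A applies: it must be bound in its binding domain.
Binding domain of *himself₆*: the embedded TP, whose subject is [Hugo₃'s supervisor]₄.
*Jonas₁* c-commands the anaphor but is outside its binding domain → cannot satisfy Principle A.
*Stefan₂* c-commands the anaphor but is outside its binding domain → cannot satisfy Principle A.
*Hugo₃* does not c-command the anaphor → cannot bind it.
*[Hugo₃'s supervisor]₄* c-commands the anaphor within its binding domain → licit binder.
*Hamid₅* c-commands the anaphor within its binding domain → licit binder.

{4, 5}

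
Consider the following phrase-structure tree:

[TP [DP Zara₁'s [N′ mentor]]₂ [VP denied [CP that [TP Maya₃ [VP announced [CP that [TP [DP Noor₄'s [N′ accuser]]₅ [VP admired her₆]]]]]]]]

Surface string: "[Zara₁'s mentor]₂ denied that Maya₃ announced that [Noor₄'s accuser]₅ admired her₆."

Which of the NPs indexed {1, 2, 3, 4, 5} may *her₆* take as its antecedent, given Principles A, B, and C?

*her* is a pronoun, so Principle B applies: it must be free in its binding domain.
Binding domain of *her₆*: the embedded TP, whose subject is [Noor₄'s accuser]₅.
*Zara₁* and the pronoun do not c-command one another → neither Principle B nor Principle C is at stake; coindexation permitted.
*[Zara₁'s mentor]₂* c-commands the pronoun but from outside its binding domain, and is not c-commanded by it → coindexation permitted.
*Maya₃* c-commands the pronoun but from outside its binding domain, and is not c-commanded by it → coindexation permitted.
*Noor₄* and the pronoun do not c-command one another → neither Principle B nor Principle C is at stake; coindexation permitted.
*[Noor₄'s accuser]₅* c-commands the pronoun within its binding domain → coindexation would violate Principle B.

{1, 2, 3, 4}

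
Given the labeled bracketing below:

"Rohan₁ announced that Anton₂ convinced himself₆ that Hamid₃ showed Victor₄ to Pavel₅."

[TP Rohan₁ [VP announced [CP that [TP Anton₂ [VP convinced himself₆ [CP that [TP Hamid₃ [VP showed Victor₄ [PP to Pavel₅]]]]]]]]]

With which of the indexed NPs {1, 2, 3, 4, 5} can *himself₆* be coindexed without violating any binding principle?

{2}

*himself* is an anaphor, so Principle A applies: it must be bound in its binding domain.
Binding domain of *himself₆*: the embedded TP, whose subject is Anton₂.
*Rohan₁* c-commands the anaphor but is outside its binding domain → cannot satisfy Principle A.
*Anton₂* c-commands the anaphor within its binding domain → licit binder.
*Hamid₃* does not c-command the anaphor → cannot bind it.
*Victor₄* does not c-command the anaphor → cannot bind it.
*Pavel₅* does not c-command the anaphor → cannot bind it.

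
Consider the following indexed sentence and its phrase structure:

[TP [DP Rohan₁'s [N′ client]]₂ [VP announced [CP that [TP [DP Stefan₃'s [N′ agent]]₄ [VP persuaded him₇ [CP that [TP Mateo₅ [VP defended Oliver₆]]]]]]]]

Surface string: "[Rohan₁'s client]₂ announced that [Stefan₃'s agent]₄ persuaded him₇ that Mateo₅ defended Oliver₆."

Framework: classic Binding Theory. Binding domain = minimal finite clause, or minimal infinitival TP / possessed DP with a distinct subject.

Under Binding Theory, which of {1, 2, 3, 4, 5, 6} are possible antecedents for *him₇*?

*him* is a pronoun, so Principle B applies: it must be free in its binding domain.
Binding domain of *him₇*: the embedded TP, whose subject is [Stefan₃'s agent]₄.
*Rohan₁* and the pronoun do not c-command one another → neither Principle B nor Principle C is at stake; coindexation permitted.
*[Rohan₁'s client]₂* c-commands the pronoun but from outside its binding domain, and is not c-commanded by it → coindexation permitted.
*Stefan₃* and the pronoun do not c-command one another → neither Principle B nor Principle C is at stake; coindexation permitted.
*[Stefan₃'s agent]₄* c-commands the pronoun within its binding domain → coindexation would violate Principle B.
*Mateo₅*: the pronoun c-commands this R-expression → coindexation would violate Principle C on *Mateo₅*.
*Oliver₆*: the pronoun c-commands this R-expression → coindexation would violate Principle C on *Oliver₆*.

{1, 2, 3}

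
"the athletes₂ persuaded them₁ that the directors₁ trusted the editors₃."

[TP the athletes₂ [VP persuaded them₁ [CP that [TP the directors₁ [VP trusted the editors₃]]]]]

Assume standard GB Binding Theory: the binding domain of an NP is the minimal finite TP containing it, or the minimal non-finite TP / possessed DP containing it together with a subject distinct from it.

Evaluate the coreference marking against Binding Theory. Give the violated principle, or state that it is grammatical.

Principle C

The two coindexed NPs are *them₁* and *the directors₁*.
*the directors₁* is an R-expression. Principle C requires it to be free everywhere.
*them₁* c-commands it and carries the same index.
The R-expression is bound → Principle C violation.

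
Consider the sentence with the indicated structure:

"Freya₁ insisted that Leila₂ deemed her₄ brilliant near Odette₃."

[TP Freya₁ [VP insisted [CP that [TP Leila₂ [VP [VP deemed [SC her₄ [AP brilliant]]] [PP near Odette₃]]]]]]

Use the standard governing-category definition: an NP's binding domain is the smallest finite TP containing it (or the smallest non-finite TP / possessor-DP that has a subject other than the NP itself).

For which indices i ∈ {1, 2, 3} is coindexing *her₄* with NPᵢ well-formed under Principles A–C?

{1, 3}

*her* is a pronoun, so Principle B applies: it must be free in its binding domain.
Binding domain of *her₄*: the embedded TP, whose subject is Leila₂.
*Freya₁* c-commands the pronoun but from outside its binding domain, and is not c-commanded by it → coindexation permitted.
*Leila₂* c-commands the pronoun within its binding domain → coindexation would violate Principle B.
*Odette₃* and the pronoun do not c-command one another → neither Principle B nor Principle C is at stake; coindexation permitted.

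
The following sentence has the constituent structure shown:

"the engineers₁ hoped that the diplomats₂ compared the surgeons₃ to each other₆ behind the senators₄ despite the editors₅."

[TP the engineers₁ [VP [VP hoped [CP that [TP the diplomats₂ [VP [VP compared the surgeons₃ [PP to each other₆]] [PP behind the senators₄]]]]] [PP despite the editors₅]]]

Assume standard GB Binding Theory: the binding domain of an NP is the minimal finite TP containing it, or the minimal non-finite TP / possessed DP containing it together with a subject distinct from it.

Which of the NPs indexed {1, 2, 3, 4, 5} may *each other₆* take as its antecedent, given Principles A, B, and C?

*each other* is an anaphor, so Principle A applies: it must be bound in its binding domain.
Binding domain of *each other₆*: the embedded TP, whose subject is the diplomats₂.
*the engineers₁* c-commands the anaphor but is outside its binding domain → cannot satisfy Principle A.
*the diplomats₂* c-commands the anaphor within its binding domain → licit binder.
*the surgeons₃* c-commands the anaphor within its binding domain → licit binder.
*the senators₄* does not c-command the anaphor → cannot bind it.
*the editors₅* does not c-command the anaphor → cannot bind it.

{2, 3}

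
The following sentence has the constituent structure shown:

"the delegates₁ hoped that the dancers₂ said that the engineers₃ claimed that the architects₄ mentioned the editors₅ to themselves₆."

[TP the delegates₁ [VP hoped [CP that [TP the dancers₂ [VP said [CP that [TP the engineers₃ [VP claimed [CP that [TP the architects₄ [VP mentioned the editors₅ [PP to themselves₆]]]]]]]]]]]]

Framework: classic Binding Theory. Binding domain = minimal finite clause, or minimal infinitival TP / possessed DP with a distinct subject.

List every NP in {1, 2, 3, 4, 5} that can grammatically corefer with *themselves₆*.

*themselves* is an anaphor, so Principle A applies: it must be bound in its binding domain.
Binding domain of *themselves₆*: the embedded TP, whose subject is the architects₄.
*the delegates₁* c-commands the anaphor but is outside its binding domain → cannot satisfy Principle A.
*the dancers₂* c-commands the anaphor but is outside its binding domain → cannot satisfy Principle A.
*the engineers₃* c-commands the anaphor but is outside its binding domain → cannot satisfy Principle A.
*the architects₄* c-commands the anaphor within its binding domain → licit binder.
*the editors₅* c-commands the anaphor within its binding domain → licit binder.

{4, 5}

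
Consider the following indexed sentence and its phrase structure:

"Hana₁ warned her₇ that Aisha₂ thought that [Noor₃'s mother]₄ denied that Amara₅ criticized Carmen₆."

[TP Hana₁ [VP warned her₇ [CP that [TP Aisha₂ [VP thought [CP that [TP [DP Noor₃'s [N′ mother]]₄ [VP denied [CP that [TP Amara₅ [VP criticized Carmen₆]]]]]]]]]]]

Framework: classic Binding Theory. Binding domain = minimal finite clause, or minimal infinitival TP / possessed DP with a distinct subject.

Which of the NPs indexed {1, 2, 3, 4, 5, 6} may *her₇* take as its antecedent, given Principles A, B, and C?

*her* is a pronoun, so Principle B applies: it must be free in its binding domain.
Binding domain of *her₇*: the matrix TP, whose subject is Hana₁.
*Hana₁* c-commands the pronoun within its binding domain → coindexation would violate Principle B.
*Aisha₂*: the pronoun c-commands this R-expression → coindexation would violate Principle C on *Aisha₂*.
*Noor₃*: the pronoun c-commands this R-expression → coindexation would violate Principle C on *Noor₃*.
*[Noor₃'s mother]₄*: the pronoun c-commands this R-expression → coindexation would violate Principle C on *[Noor₃'s mother]₄*.
*Amara₅*: the pronoun c-commands this R-expression → coindexation would violate Principle C on *Amara₅*.
*Carmen₆*: the pronoun c-commands this R-expression → coindexation would violate Principle C on *Carmen₆*.

none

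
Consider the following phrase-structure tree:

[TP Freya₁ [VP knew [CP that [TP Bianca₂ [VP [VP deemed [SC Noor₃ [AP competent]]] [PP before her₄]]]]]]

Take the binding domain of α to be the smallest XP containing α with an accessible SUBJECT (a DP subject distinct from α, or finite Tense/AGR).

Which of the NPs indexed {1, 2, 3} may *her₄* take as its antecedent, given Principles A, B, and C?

*her* is a pronoun, so Principle B applies: it must be free in its binding domain.
Binding domain of *her₄*: the embedded TP, whose subject is Bianca₂.
*Freya₁* c-commands the pronoun but from outside its binding domain, and is not c-commanded by it → coindexation permitted.
*Bianca₂* c-commands the pronoun within its binding domain → coindexation would violate Principle B.
*Noor₃* and the pronoun do not c-command one another → neither Principle B nor Principle C is at stake; coindexation permitted.

{1, 3}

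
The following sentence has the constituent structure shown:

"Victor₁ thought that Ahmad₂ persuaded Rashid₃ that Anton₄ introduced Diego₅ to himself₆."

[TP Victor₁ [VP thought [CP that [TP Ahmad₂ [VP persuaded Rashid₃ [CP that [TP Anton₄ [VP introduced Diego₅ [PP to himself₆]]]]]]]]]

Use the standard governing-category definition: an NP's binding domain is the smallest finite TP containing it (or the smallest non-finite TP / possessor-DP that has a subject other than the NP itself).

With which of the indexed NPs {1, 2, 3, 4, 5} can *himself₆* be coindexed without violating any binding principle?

*himself* is an anaphor, so Principle A applies: it must be bound in its binding domain.
Binding domain of *himself₆*: the embedded TP, whose subject is Anton₄.
*Victor₁* c-commands the anaphor but is outside its binding domain → cannot satisfy Principle A.
*Ahmad₂* c-commands the anaphor but is outside its binding domain → cannot satisfy Principle A.
*Rashid₃* c-commands the anaphor but is outside its binding domain → cannot satisfy Principle A.
*Anton₄* c-commands the anaphor within its binding domain → licit binder.
*Diego₅* c-commands the anaphor within its binding domain → licit binder.

{4, 5}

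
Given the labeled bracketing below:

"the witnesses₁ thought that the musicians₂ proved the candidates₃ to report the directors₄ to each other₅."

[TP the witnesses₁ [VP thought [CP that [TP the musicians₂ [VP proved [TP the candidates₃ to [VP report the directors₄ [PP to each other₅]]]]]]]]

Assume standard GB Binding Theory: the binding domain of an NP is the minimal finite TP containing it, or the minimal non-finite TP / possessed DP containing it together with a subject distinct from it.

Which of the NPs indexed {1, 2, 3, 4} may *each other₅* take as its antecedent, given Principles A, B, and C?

{3, 4}

*each other* is an anaphor, so Principle A applies: it must be bound in its binding domain.
Binding domain of *each other₅*: the embedded TP, whose subject is the candidates₃.
*the witnesses₁* c-commands the anaphor but is outside its binding domain → cannot satisfy Principle A.
*the musicians₂* c-commands the anaphor but is outside its binding domain → cannot satisfy Principle A.
*the candidates₃* c-commands the anaphor within its binding domain → licit binder.
*the directors₄* c-commands the anaphor within its binding domain → licit binder.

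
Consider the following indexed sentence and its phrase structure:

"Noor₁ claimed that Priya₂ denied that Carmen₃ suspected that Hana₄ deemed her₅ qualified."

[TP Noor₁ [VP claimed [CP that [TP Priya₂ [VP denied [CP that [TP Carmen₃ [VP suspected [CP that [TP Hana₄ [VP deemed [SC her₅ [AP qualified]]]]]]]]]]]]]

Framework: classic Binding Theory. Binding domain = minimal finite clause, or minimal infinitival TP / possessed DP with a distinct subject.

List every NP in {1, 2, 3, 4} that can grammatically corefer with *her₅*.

*her* is a pronoun, so Principle B applies: it must be free in its binding domain.
Binding domain of *her₅*: the embedded TP, whose subject is Hana₄.
*Noor₁* c-commands the pronoun but from outside its binding domain, and is not c-commanded by it → coindexation permitted.
*Priya₂* c-commands the pronoun but from outside its binding domain, and is not c-commanded by it → coindexation permitted.
*Carmen₃* c-commands the pronoun but from outside its binding domain, and is not c-commanded by it → coindexation permitted.
*Hana₄* c-commands the pronoun within its binding domain → coindexation would violate Principle B.

{1, 2, 3}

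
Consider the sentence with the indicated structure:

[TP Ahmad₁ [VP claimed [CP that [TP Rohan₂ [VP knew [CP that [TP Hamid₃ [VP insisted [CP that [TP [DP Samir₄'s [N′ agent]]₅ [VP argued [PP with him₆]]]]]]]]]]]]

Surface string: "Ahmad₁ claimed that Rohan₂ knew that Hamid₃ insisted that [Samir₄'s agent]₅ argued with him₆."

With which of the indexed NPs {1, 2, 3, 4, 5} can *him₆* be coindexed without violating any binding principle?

*him* is a pronoun, so Principle B applies: it must be free in its binding domain.
Binding domain of *him₆*: the embedded TP, whose subject is [Samir₄'s agent]₅.
*Ahmad₁* c-commands the pronoun but from outside its binding domain, and is not c-commanded by it → coindexation permitted.
*Rohan₂* c-commands the pronoun but from outside its binding domain, and is not c-commanded by it → coindexation permitted.
*Hamid₃* c-commands the pronoun but from outside its binding domain, and is not c-commanded by it → coindexation permitted.
*Samir₄* and the pronoun do not c-command one another → neither Principle B nor Principle C is at stake; coindexation permitted.
*[Samir₄'s agent]₅* c-commands the pronoun within its binding domain → coindexation would violate Principle B.

{1, 2, 3, 4}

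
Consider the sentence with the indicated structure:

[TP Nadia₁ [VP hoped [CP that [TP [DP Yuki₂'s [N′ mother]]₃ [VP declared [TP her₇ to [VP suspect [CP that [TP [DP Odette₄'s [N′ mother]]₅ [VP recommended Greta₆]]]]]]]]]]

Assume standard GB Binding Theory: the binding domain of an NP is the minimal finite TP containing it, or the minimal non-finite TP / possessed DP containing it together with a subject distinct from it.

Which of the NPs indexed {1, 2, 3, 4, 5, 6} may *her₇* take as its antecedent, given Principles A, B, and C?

{1, 2}

*her* is a pronoun, so Principle B applies: it must be free in its binding domain.
Binding domain of *her₇*: the embedded TP, whose subject is [Yuki₂'s mother]₃.
*Nadia₁* c-commands the pronoun but from outside its binding domain, and is not c-commanded by it → coindexation permitted.
*Yuki₂* and the pronoun do not c-command one another → neither Principle B nor Principle C is at stake; coindexation permitted.
*[Yuki₂'s mother]₃* c-commands the pronoun within its binding domain → coindexation would violate Principle B.
*Odette₄*: the pronoun c-commands this R-expression → coindexation would violate Principle C on *Odette₄*.
*[Odette₄'s mother]₅*: the pronoun c-commands this R-expression → coindexation would violate Principle C on *[Odette₄'s mother]₅*.
*Greta₆*: the pronoun c-commands this R-expression → coindexation would violate Principle C on *Greta₆*.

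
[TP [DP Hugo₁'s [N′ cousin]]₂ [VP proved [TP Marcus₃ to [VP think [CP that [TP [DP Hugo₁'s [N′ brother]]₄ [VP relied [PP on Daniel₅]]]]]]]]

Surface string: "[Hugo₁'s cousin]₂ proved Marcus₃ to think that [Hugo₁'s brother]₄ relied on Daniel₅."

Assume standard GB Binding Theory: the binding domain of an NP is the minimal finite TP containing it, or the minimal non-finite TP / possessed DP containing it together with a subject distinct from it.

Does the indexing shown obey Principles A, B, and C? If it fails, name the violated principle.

grammatical

The two coindexed NPs are *Hugo₁* and *Hugo₁*.
*Hugo₁* is an R-expression; no coindexed NP c-commands it, so Principle C holds.
*Hugo₁* is an R-expression; *Hugo₁* does not c-command it, and no other NP shares its index, so Principle C is satisfied.
All principles are respected.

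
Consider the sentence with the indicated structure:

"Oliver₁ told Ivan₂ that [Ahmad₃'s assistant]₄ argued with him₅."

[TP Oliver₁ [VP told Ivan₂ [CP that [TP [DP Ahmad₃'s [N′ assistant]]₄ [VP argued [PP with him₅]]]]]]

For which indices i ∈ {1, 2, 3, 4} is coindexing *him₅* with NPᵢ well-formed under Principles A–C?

{1, 2, 3}

*him* is a pronoun, so Principle B applies: it must be free in its binding domain.
Binding domain of *him₅*: the embedded TP, whose subject is [Ahmad₃'s assistant]₄.
*Oliver₁* c-commands the pronoun but from outside its binding domain, and is not c-commanded by it → coindexation permitted.
*Ivan₂* c-commands the pronoun but from outside its binding domain, and is not c-commanded by it → coindexation permitted.
*Ahmad₃* and the pronoun do not c-command one another → neither Principle B nor Principle C is at stake; coindexation permitted.
*[Ahmad₃'s assistant]₄* c-commands the pronoun within its binding domain → coindexation would violate Principle B.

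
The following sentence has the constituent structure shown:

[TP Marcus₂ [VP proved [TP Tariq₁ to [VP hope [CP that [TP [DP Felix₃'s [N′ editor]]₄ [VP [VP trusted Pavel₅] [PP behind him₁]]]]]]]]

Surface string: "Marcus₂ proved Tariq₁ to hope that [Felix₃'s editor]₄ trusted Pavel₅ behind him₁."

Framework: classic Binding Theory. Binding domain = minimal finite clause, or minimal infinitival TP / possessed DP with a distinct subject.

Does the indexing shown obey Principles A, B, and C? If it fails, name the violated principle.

grammatical

The two coindexed NPs are *Tariq₁* and *him₁*.
*him₁* is a pronoun; its binding domain is the embedded TP, whose subject is [Felix₃'s editor]₄. Within that domain it is c-commanded only by *[Felix₃'s editor]₄*, which carries a different index — the pronoun is free locally, so Principle B holds.
*Tariq₁* is an R-expression; *him₁* does not c-command it, and no other NP shares its index, so Principle C is satisfied.
All principles are respected.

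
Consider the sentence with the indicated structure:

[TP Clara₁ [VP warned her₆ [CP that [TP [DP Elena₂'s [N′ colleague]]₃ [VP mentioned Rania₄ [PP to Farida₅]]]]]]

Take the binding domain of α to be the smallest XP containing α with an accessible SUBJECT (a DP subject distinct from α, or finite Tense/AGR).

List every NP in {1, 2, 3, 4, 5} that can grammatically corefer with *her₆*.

*her* is a pronoun, so Principle B applies: it must be free in its binding domain.
Binding domain of *her₆*: the matrix TP, whose subject is Clara₁.
*Clara₁* c-commands the pronoun within its binding domain → coindexation would violate Principle B.
*Elena₂*: the pronoun c-commands this R-expression → coindexation would violate Principle C on *Elena₂*.
*[Elena₂'s colleague]₃*: the pronoun c-commands this R-expression → coindexation would violate Principle C on *[Elena₂'s colleague]₃*.
*Rania₄*: the pronoun c-commands this R-expression → coindexation would violate Principle C on *Rania₄*.
*Farida₅*: the pronoun c-commands this R-expression → coindexation would violate Principle C on *Farida₅*.

none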